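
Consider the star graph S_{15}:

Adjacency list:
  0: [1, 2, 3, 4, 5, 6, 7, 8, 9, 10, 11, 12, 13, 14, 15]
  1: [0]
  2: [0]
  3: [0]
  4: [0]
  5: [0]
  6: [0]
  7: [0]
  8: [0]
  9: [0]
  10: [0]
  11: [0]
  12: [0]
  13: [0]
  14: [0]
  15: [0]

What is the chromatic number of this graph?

S_{15} has one hub adjacent to 15 leaves; leaves are pairwise non-adjacent.
Color the hub 0 and every leaf 1.
Chromatic number = 2.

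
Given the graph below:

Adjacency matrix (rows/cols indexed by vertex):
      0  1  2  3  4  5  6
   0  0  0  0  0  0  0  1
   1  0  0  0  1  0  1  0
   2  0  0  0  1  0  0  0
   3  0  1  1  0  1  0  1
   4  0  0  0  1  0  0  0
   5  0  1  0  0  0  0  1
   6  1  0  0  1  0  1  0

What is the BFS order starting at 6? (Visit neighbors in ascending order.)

BFS from vertex 6 (neighbors processed in ascending order):
Visit order: 6, 0, 3, 5, 1, 2, 4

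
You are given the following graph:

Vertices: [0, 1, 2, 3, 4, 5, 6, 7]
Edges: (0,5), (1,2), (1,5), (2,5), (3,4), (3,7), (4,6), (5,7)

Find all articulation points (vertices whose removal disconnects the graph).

An articulation point is a vertex whose removal disconnects the graph.
Articulation points: [3, 4, 5, 7]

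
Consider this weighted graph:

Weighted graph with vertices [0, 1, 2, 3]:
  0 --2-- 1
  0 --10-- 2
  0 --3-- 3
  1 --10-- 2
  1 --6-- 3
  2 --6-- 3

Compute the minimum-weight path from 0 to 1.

Using Dijkstra's algorithm from vertex 0:
Shortest path: 0 -> 1
Total weight: 2 = 2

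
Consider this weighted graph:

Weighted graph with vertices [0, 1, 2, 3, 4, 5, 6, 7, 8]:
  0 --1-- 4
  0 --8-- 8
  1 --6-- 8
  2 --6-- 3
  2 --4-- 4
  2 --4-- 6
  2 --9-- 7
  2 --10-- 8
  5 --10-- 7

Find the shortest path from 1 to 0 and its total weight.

Using Dijkstra's algorithm from vertex 1:
Shortest path: 1 -> 8 -> 0
Total weight: 6 + 8 = 14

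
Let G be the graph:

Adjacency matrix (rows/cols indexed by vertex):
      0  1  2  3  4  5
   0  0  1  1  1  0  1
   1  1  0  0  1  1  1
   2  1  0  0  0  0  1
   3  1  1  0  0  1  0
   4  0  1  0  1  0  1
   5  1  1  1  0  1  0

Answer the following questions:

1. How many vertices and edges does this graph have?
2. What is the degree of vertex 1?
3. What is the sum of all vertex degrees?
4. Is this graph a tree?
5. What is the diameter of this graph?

Count: 6 vertices, 10 edges.
Vertex 1 has neighbors [0, 3, 4, 5], degree = 4.
Handshaking lemma: 2 * 10 = 20.
A tree on 6 vertices has 5 edges. This graph has 10 edges (5 extra). Not a tree.
Diameter (longest shortest path) = 2.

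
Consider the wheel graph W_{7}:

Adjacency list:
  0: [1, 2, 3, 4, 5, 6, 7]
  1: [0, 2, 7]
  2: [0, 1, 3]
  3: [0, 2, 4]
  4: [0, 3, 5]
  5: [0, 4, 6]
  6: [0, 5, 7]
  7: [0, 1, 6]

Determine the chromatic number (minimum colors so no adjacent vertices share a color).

W_{7} = C_{7} plus a hub adjacent to every cycle vertex.
The outer cycle needs 3 colors (odd cycle); the hub is adjacent to all of them so needs a fresh color.
Chromatic number = 3 + 1 = 4.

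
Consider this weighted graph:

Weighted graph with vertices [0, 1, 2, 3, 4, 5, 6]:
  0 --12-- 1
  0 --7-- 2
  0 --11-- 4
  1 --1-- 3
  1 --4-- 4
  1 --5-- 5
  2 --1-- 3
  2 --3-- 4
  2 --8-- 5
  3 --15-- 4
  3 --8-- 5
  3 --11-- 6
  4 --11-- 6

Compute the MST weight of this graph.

Applying Kruskal's algorithm (sort edges by weight, add if no cycle):
  Add (1,3) w=1
  Add (2,3) w=1
  Add (2,4) w=3
  Skip (1,4) w=4 (creates cycle)
  Add (1,5) w=5
  Add (0,2) w=7
  Skip (2,5) w=8 (creates cycle)
  Skip (3,5) w=8 (creates cycle)
  Skip (0,4) w=11 (creates cycle)
  Add (3,6) w=11
  Skip (4,6) w=11 (creates cycle)
  Skip (0,1) w=12 (creates cycle)
  Skip (3,4) w=15 (creates cycle)
MST weight = 28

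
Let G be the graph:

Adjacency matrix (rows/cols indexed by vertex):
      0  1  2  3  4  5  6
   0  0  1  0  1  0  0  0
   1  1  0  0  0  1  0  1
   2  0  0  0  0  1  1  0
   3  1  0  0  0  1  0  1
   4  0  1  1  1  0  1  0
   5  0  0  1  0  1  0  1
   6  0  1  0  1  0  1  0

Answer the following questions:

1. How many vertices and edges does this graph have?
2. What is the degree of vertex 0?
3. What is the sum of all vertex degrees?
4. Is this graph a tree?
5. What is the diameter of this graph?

Count: 7 vertices, 10 edges.
Vertex 0 has neighbors [1, 3], degree = 2.
Handshaking lemma: 2 * 10 = 20.
A tree on 7 vertices has 6 edges. This graph has 10 edges (4 extra). Not a tree.
Diameter (longest shortest path) = 3.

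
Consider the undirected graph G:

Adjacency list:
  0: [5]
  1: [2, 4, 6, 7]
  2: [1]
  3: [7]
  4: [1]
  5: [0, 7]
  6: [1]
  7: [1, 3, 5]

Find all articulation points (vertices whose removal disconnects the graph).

An articulation point is a vertex whose removal disconnects the graph.
Articulation points: [1, 5, 7]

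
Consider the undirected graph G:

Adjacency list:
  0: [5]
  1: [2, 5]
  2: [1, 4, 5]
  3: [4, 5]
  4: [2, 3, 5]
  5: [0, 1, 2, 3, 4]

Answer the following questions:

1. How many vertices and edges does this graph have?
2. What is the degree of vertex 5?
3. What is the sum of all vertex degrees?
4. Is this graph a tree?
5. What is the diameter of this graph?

Count: 6 vertices, 8 edges.
Vertex 5 has neighbors [0, 1, 2, 3, 4], degree = 5.
Handshaking lemma: 2 * 8 = 16.
A tree on 6 vertices has 5 edges. This graph has 8 edges (3 extra). Not a tree.
Diameter (longest shortest path) = 2.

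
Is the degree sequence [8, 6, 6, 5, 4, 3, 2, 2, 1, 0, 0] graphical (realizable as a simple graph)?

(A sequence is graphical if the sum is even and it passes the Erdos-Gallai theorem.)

Sum of degrees = 37. Sum is odd, so the sequence is NOT graphical.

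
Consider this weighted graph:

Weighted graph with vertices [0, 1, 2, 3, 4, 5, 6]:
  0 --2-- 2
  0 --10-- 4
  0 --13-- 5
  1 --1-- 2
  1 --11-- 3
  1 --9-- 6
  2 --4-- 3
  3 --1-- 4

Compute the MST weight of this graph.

Applying Kruskal's algorithm (sort edges by weight, add if no cycle):
  Add (1,2) w=1
  Add (3,4) w=1
  Add (0,2) w=2
  Add (2,3) w=4
  Add (1,6) w=9
  Skip (0,4) w=10 (creates cycle)
  Skip (1,3) w=11 (creates cycle)
  Add (0,5) w=13
MST weight = 30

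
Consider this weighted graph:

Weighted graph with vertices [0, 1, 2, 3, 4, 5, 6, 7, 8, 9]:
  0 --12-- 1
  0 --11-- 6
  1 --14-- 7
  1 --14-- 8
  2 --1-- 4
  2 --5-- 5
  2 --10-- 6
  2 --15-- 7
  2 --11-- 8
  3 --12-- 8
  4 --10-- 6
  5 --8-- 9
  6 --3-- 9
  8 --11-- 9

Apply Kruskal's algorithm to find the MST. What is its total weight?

Applying Kruskal's algorithm (sort edges by weight, add if no cycle):
  Add (2,4) w=1
  Add (6,9) w=3
  Add (2,5) w=5
  Add (5,9) w=8
  Skip (2,6) w=10 (creates cycle)
  Skip (4,6) w=10 (creates cycle)
  Add (0,6) w=11
  Add (2,8) w=11
  Skip (8,9) w=11 (creates cycle)
  Add (0,1) w=12
  Add (3,8) w=12
  Skip (1,8) w=14 (creates cycle)
  Add (1,7) w=14
  Skip (2,7) w=15 (creates cycle)
MST weight = 77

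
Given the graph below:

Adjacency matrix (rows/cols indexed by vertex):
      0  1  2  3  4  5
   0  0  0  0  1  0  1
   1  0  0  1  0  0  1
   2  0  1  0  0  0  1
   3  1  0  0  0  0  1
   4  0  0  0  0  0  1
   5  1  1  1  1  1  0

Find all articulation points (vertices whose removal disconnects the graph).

An articulation point is a vertex whose removal disconnects the graph.
Articulation points: [5]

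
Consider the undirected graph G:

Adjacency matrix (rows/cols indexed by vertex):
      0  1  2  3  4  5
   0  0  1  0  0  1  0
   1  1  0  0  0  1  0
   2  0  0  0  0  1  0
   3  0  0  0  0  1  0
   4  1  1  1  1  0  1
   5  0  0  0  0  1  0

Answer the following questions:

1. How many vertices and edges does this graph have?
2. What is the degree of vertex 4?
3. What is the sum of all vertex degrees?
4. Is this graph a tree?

Count: 6 vertices, 6 edges.
Vertex 4 has neighbors [0, 1, 2, 3, 5], degree = 5.
Handshaking lemma: 2 * 6 = 12.
A tree on 6 vertices has 5 edges. This graph has 6 edges (1 extra). Not a tree.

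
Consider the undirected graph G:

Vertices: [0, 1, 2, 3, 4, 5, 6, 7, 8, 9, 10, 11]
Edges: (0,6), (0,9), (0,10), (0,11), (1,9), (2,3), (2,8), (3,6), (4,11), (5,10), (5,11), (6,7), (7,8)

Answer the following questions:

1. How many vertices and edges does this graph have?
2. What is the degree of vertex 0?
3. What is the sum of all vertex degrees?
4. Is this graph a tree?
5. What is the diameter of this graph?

Count: 12 vertices, 13 edges.
Vertex 0 has neighbors [6, 9, 10, 11], degree = 4.
Handshaking lemma: 2 * 13 = 26.
A tree on 12 vertices has 11 edges. This graph has 13 edges (2 extra). Not a tree.
Diameter (longest shortest path) = 5.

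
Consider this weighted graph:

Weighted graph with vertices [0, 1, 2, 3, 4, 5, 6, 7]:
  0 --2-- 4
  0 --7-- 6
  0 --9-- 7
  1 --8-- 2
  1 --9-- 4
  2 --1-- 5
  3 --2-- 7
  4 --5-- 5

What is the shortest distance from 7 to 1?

Using Dijkstra's algorithm from vertex 7:
Shortest path: 7 -> 0 -> 4 -> 1
Total weight: 9 + 2 + 9 = 20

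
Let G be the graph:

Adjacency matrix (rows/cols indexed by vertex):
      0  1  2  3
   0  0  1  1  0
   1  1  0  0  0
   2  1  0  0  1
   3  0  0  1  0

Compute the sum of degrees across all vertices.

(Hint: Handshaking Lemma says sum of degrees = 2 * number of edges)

Count edges: 3 edges.
By Handshaking Lemma: sum of degrees = 2 * 3 = 6.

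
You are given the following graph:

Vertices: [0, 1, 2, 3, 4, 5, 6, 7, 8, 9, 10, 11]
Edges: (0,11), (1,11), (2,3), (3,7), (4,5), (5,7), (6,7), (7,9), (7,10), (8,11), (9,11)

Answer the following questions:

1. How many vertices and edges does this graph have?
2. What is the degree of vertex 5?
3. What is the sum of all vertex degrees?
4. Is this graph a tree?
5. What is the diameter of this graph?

Count: 12 vertices, 11 edges.
Vertex 5 has neighbors [4, 7], degree = 2.
Handshaking lemma: 2 * 11 = 22.
A graph is a tree iff it is connected and has exactly n-1 edges. This graph is connected (all 12 vertices in one component) and has 12-1 = 11 edges. It is a tree.
Diameter (longest shortest path) = 5.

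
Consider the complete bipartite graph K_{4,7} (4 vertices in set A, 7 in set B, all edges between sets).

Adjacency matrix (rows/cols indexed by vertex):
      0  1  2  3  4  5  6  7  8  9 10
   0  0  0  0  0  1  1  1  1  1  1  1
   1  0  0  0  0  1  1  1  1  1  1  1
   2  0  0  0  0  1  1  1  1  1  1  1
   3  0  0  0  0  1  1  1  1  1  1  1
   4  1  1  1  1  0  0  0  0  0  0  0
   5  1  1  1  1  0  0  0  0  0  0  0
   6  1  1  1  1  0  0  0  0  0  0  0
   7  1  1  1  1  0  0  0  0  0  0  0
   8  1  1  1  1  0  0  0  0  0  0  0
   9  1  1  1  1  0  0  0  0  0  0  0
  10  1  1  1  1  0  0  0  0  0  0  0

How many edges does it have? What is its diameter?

K_{4,7} has 4 * 7 = 28 edges.
Any vertex reaches any opposite-side vertex in 1 step; same-side vertices reach in 2 steps via any opposite-side vertex.
Diameter = 2.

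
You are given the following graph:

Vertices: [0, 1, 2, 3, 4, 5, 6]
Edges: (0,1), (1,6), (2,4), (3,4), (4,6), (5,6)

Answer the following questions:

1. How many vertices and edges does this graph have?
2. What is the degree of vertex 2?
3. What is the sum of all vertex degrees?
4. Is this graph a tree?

Count: 7 vertices, 6 edges.
Vertex 2 has neighbors [4], degree = 1.
Handshaking lemma: 2 * 6 = 12.
A graph is a tree iff it is connected and has exactly n-1 edges. This graph is connected (all 7 vertices in one component) and has 7-1 = 6 edges. It is a tree.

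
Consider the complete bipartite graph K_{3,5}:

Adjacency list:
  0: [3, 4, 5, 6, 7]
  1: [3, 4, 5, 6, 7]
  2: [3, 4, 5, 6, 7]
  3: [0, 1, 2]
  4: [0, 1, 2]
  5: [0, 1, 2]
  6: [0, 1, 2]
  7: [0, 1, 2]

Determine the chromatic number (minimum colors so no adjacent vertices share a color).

K_{3,5} is bipartite: vertices split into two independent sets of size 3 and 5.
Color one set 0, the other 1. No adjacent vertices share a color.
Chromatic number = 2.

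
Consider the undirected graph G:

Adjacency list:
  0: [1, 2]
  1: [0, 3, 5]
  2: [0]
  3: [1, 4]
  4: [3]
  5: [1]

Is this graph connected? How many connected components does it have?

Checking connectivity: the graph has 1 connected component(s).
All vertices are reachable from each other. The graph IS connected.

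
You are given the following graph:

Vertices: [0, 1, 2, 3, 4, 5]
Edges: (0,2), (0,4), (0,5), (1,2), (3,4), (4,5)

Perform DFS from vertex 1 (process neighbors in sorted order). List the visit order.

DFS from vertex 1 (neighbors processed in ascending order):
Visit order: 1, 2, 0, 4, 3, 5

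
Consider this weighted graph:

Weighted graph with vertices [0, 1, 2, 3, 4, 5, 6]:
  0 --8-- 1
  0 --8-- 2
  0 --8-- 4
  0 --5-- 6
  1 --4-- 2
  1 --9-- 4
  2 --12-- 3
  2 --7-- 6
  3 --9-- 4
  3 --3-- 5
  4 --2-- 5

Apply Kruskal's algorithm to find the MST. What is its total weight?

Applying Kruskal's algorithm (sort edges by weight, add if no cycle):
  Add (4,5) w=2
  Add (3,5) w=3
  Add (1,2) w=4
  Add (0,6) w=5
  Add (2,6) w=7
  Add (0,4) w=8
  Skip (0,2) w=8 (creates cycle)
  Skip (0,1) w=8 (creates cycle)
  Skip (1,4) w=9 (creates cycle)
  Skip (3,4) w=9 (creates cycle)
  Skip (2,3) w=12 (creates cycle)
MST weight = 29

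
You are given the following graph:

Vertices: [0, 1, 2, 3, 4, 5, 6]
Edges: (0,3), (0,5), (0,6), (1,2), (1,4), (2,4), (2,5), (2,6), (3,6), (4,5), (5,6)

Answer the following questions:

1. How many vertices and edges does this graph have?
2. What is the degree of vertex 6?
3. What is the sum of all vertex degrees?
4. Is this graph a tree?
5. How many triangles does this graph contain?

Count: 7 vertices, 11 edges.
Vertex 6 has neighbors [0, 2, 3, 5], degree = 4.
Handshaking lemma: 2 * 11 = 22.
A tree on 7 vertices has 6 edges. This graph has 11 edges (5 extra). Not a tree.
Number of triangles = 5.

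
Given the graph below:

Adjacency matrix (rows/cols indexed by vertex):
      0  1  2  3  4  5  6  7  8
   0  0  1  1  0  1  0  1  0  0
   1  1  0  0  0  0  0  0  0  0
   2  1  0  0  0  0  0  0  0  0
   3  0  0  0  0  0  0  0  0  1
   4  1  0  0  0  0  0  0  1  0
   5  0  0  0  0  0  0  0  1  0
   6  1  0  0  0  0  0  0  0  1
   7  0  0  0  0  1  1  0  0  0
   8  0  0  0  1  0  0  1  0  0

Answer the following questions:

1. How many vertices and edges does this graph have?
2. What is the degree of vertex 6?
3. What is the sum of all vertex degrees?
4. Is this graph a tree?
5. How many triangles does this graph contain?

Count: 9 vertices, 8 edges.
Vertex 6 has neighbors [0, 8], degree = 2.
Handshaking lemma: 2 * 8 = 16.
A graph is a tree iff it is connected and has exactly n-1 edges. This graph is connected (all 9 vertices in one component) and has 9-1 = 8 edges. It is a tree.
Number of triangles = 0.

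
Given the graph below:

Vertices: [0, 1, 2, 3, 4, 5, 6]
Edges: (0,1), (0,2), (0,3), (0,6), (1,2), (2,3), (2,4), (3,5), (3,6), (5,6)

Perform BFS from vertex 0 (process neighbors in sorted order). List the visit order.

BFS from vertex 0 (neighbors processed in ascending order):
Visit order: 0, 1, 2, 3, 6, 4, 5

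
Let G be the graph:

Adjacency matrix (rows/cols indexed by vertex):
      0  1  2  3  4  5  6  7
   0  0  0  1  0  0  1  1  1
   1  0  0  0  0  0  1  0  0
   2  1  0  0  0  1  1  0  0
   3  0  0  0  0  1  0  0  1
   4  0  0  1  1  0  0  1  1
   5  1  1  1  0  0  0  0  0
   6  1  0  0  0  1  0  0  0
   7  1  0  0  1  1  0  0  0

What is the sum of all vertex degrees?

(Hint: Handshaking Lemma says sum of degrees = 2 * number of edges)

Count edges: 11 edges.
By Handshaking Lemma: sum of degrees = 2 * 11 = 22.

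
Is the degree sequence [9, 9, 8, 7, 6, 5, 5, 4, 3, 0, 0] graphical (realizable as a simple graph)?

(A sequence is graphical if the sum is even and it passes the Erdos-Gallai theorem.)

Sum of degrees = 56. Sum is even but fails Erdos-Gallai. The sequence is NOT graphical.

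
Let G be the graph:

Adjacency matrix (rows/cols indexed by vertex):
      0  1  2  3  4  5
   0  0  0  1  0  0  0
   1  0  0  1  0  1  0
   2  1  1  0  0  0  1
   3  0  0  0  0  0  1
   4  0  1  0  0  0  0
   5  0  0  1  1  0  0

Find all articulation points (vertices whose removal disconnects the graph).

An articulation point is a vertex whose removal disconnects the graph.
Articulation points: [1, 2, 5]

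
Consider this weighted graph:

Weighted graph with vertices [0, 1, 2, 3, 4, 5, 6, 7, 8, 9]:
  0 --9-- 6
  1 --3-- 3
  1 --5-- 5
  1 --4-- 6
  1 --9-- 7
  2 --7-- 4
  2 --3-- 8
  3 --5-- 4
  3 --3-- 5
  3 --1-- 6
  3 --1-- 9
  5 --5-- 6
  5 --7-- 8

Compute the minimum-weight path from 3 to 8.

Using Dijkstra's algorithm from vertex 3:
Shortest path: 3 -> 5 -> 8
Total weight: 3 + 7 = 10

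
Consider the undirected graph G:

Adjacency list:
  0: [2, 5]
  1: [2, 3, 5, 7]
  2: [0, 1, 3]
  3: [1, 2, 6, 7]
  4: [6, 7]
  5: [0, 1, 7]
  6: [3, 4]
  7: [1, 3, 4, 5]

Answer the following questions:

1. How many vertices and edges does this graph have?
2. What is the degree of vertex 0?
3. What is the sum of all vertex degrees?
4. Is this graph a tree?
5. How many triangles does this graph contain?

Count: 8 vertices, 12 edges.
Vertex 0 has neighbors [2, 5], degree = 2.
Handshaking lemma: 2 * 12 = 24.
A tree on 8 vertices has 7 edges. This graph has 12 edges (5 extra). Not a tree.
Number of triangles = 3.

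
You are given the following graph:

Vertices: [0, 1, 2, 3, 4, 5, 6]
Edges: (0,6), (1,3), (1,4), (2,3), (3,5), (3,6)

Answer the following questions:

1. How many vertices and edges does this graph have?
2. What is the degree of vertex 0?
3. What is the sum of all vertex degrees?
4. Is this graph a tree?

Count: 7 vertices, 6 edges.
Vertex 0 has neighbors [6], degree = 1.
Handshaking lemma: 2 * 6 = 12.
A graph is a tree iff it is connected and has exactly n-1 edges. This graph is connected (all 7 vertices in one component) and has 7-1 = 6 edges. It is a tree.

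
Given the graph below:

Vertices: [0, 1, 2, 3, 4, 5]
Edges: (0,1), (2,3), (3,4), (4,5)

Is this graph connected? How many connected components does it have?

Checking connectivity: the graph has 2 connected component(s).
Components: [[0, 1], [2, 3, 4, 5]]. The graph is NOT connected.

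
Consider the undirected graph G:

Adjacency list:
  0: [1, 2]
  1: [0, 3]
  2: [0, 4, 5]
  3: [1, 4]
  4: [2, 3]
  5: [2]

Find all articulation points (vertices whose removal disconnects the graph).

An articulation point is a vertex whose removal disconnects the graph.
Articulation points: [2]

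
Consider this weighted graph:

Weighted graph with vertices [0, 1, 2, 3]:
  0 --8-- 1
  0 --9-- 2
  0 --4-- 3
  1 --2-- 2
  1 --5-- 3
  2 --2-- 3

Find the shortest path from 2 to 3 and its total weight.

Using Dijkstra's algorithm from vertex 2:
Shortest path: 2 -> 3
Total weight: 2 = 2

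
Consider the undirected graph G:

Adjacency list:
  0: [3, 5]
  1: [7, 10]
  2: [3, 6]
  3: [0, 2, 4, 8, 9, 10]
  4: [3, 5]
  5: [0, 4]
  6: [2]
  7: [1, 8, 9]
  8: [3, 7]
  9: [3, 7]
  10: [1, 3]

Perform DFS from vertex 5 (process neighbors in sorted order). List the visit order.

DFS from vertex 5 (neighbors processed in ascending order):
Visit order: 5, 0, 3, 2, 6, 4, 8, 7, 1, 10, 9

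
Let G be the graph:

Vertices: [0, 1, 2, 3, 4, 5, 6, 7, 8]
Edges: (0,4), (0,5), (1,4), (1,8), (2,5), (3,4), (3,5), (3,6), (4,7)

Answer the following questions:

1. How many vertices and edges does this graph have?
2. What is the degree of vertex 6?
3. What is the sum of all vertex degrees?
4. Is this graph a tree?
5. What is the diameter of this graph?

Count: 9 vertices, 9 edges.
Vertex 6 has neighbors [3], degree = 1.
Handshaking lemma: 2 * 9 = 18.
A tree on 9 vertices has 8 edges. This graph has 9 edges (1 extra). Not a tree.
Diameter (longest shortest path) = 5.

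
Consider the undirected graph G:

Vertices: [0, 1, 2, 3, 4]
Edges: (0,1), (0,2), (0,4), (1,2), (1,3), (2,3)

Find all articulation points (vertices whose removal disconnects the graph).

An articulation point is a vertex whose removal disconnects the graph.
Articulation points: [0]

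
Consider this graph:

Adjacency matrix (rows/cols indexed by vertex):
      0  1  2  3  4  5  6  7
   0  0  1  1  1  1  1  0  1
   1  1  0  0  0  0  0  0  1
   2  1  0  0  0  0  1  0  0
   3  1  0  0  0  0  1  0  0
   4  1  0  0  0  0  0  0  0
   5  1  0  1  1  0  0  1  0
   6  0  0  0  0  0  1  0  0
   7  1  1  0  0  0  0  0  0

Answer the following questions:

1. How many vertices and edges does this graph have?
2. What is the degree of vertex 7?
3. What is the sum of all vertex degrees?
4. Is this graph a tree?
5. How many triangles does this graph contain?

Count: 8 vertices, 10 edges.
Vertex 7 has neighbors [0, 1], degree = 2.
Handshaking lemma: 2 * 10 = 20.
A tree on 8 vertices has 7 edges. This graph has 10 edges (3 extra). Not a tree.
Number of triangles = 3.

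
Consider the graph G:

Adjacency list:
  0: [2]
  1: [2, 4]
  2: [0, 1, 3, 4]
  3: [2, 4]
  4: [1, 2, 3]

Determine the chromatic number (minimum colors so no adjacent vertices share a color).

The graph has a maximum clique of size 3 (lower bound on chromatic number).
A valid 3-coloring: {0: 1, 1: 2, 2: 0, 3: 2, 4: 1}.
Chromatic number = 3.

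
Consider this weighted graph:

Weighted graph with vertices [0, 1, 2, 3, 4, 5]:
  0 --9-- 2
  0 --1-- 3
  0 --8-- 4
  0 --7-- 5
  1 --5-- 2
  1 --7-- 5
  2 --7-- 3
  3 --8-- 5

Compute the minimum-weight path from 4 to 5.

Using Dijkstra's algorithm from vertex 4:
Shortest path: 4 -> 0 -> 5
Total weight: 8 + 7 = 15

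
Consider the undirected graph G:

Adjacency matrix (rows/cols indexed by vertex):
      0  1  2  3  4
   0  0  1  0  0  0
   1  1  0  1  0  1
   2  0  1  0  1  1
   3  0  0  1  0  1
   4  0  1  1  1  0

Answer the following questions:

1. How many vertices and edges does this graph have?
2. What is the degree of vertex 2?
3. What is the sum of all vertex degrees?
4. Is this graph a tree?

Count: 5 vertices, 6 edges.
Vertex 2 has neighbors [1, 3, 4], degree = 3.
Handshaking lemma: 2 * 6 = 12.
A tree on 5 vertices has 4 edges. This graph has 6 edges (2 extra). Not a tree.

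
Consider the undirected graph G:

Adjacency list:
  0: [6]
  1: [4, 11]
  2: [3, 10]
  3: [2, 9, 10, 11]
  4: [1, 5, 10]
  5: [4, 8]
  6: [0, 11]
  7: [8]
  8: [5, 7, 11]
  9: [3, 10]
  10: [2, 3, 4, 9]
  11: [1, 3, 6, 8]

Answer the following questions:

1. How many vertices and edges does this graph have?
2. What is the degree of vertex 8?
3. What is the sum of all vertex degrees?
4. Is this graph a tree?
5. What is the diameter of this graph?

Count: 12 vertices, 15 edges.
Vertex 8 has neighbors [5, 7, 11], degree = 3.
Handshaking lemma: 2 * 15 = 30.
A tree on 12 vertices has 11 edges. This graph has 15 edges (4 extra). Not a tree.
Diameter (longest shortest path) = 4.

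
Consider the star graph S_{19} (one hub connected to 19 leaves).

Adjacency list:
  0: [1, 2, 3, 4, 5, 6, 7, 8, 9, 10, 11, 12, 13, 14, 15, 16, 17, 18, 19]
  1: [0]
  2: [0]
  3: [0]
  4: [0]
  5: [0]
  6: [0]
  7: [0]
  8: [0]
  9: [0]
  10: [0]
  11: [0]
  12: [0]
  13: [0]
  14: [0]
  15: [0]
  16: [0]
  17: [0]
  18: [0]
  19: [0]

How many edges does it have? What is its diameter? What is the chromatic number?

Star graph S_{19}: the hub connects to all 19 leaves.
Edges = 19.
Diameter = 2 (any leaf to hub is 1, leaf to leaf through hub is 2).
Star graphs are bipartite (hub vs leaves), so chromatic number = 2.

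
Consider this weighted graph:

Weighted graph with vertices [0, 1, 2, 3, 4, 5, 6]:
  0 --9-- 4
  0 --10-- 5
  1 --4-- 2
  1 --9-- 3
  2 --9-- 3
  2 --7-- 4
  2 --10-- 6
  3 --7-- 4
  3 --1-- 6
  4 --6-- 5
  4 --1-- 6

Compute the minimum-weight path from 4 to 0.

Using Dijkstra's algorithm from vertex 4:
Shortest path: 4 -> 0
Total weight: 9 = 9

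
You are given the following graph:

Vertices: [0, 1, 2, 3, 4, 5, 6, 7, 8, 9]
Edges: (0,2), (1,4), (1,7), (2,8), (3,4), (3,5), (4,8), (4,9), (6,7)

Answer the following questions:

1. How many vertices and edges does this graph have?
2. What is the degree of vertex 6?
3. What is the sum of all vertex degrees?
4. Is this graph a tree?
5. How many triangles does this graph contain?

Count: 10 vertices, 9 edges.
Vertex 6 has neighbors [7], degree = 1.
Handshaking lemma: 2 * 9 = 18.
A graph is a tree iff it is connected and has exactly n-1 edges. This graph is connected (all 10 vertices in one component) and has 10-1 = 9 edges. It is a tree.
Number of triangles = 0.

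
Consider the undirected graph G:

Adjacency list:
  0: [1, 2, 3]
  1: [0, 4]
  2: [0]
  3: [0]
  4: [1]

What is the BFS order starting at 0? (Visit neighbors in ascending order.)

BFS from vertex 0 (neighbors processed in ascending order):
Visit order: 0, 1, 2, 3, 4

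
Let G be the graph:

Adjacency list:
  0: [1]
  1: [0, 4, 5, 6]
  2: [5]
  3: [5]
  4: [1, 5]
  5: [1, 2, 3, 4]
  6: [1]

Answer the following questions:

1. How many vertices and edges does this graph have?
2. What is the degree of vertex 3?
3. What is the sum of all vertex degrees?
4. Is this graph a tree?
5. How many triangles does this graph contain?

Count: 7 vertices, 7 edges.
Vertex 3 has neighbors [5], degree = 1.
Handshaking lemma: 2 * 7 = 14.
A tree on 7 vertices has 6 edges. This graph has 7 edges (1 extra). Not a tree.
Number of triangles = 1.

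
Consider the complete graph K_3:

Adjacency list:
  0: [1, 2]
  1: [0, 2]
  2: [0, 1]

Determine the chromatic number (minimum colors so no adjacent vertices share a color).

In K_3, every vertex is adjacent to every other vertex.
Each vertex needs a unique color.
Chromatic number = 3.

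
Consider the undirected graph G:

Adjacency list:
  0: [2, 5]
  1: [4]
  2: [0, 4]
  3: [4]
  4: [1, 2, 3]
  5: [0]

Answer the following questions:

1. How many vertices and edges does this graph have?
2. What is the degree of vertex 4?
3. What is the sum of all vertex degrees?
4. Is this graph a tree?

Count: 6 vertices, 5 edges.
Vertex 4 has neighbors [1, 2, 3], degree = 3.
Handshaking lemma: 2 * 5 = 10.
A graph is a tree iff it is connected and has exactly n-1 edges. This graph is connected (all 6 vertices in one component) and has 6-1 = 5 edges. It is a tree.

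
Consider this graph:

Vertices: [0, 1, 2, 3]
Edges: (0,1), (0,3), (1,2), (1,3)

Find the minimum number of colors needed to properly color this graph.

The graph has a maximum clique of size 3 (lower bound on chromatic number).
A valid 3-coloring: {0: 1, 1: 0, 2: 1, 3: 2}.
Chromatic number = 3.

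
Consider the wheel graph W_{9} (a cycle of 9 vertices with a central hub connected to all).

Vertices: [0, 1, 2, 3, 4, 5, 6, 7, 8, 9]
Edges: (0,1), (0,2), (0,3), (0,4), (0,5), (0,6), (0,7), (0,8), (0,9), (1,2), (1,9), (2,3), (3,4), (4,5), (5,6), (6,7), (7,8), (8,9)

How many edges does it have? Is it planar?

Wheel graph W_{9}: 9 cycle edges + 9 spoke edges = 18 edges.
Total vertices: 10.
The graph is planar.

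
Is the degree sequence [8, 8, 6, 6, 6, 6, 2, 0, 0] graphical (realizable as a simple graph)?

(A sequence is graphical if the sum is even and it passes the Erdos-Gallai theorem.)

Sum of degrees = 42. Sum is even but fails Erdos-Gallai. The sequence is NOT graphical.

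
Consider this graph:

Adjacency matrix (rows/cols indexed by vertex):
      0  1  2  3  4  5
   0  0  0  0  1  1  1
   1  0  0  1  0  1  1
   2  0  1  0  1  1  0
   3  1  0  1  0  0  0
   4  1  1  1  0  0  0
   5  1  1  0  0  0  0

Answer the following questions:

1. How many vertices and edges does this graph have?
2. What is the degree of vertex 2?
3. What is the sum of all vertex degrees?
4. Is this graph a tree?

Count: 6 vertices, 8 edges.
Vertex 2 has neighbors [1, 3, 4], degree = 3.
Handshaking lemma: 2 * 8 = 16.
A tree on 6 vertices has 5 edges. This graph has 8 edges (3 extra). Not a tree.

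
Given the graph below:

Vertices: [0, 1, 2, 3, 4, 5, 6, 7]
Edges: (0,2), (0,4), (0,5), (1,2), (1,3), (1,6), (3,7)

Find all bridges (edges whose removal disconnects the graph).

A bridge is an edge whose removal increases the number of connected components.
Bridges found: (0,2), (0,4), (0,5), (1,2), (1,3), (1,6), (3,7)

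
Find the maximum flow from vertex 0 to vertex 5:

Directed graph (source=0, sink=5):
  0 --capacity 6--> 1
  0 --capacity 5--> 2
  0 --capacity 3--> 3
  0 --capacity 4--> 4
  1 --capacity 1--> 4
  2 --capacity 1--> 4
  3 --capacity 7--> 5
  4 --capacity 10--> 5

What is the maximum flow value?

Computing max flow:
  Flow on (0->1): 1/6
  Flow on (0->2): 1/5
  Flow on (0->3): 3/3
  Flow on (0->4): 4/4
  Flow on (1->4): 1/1
  Flow on (2->4): 1/1
  Flow on (3->5): 3/7
  Flow on (4->5): 6/10
Maximum flow = 9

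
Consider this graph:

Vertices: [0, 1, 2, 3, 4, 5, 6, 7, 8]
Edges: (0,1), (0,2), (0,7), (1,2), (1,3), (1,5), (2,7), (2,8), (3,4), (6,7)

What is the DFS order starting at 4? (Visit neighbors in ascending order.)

DFS from vertex 4 (neighbors processed in ascending order):
Visit order: 4, 3, 1, 0, 2, 7, 6, 8, 5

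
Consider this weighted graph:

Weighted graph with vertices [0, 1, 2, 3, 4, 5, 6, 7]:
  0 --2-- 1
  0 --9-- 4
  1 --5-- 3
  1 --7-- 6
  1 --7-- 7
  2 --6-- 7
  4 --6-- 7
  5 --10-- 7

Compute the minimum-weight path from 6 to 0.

Using Dijkstra's algorithm from vertex 6:
Shortest path: 6 -> 1 -> 0
Total weight: 7 + 2 = 9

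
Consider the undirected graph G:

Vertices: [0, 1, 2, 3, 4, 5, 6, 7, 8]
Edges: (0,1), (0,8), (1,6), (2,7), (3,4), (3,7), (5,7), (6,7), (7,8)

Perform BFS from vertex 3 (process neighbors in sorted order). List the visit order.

BFS from vertex 3 (neighbors processed in ascending order):
Visit order: 3, 4, 7, 2, 5, 6, 8, 1, 0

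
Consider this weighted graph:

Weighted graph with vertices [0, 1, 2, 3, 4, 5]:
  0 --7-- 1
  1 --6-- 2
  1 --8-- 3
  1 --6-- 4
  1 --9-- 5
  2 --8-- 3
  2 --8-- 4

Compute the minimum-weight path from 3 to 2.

Using Dijkstra's algorithm from vertex 3:
Shortest path: 3 -> 2
Total weight: 8 = 8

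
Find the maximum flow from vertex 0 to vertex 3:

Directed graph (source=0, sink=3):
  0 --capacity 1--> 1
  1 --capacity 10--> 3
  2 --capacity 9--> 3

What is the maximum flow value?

Computing max flow:
  Flow on (0->1): 1/1
  Flow on (1->3): 1/10
Maximum flow = 1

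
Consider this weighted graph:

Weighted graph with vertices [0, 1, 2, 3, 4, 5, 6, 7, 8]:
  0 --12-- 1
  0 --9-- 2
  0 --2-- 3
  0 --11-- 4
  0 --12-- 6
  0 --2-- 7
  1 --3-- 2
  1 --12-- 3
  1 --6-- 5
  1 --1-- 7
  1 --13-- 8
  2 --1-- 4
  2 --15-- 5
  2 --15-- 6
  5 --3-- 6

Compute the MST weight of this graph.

Applying Kruskal's algorithm (sort edges by weight, add if no cycle):
  Add (1,7) w=1
  Add (2,4) w=1
  Add (0,7) w=2
  Add (0,3) w=2
  Add (1,2) w=3
  Add (5,6) w=3
  Add (1,5) w=6
  Skip (0,2) w=9 (creates cycle)
  Skip (0,4) w=11 (creates cycle)
  Skip (0,1) w=12 (creates cycle)
  Skip (0,6) w=12 (creates cycle)
  Skip (1,3) w=12 (creates cycle)
  Add (1,8) w=13
  Skip (2,6) w=15 (creates cycle)
  Skip (2,5) w=15 (creates cycle)
MST weight = 31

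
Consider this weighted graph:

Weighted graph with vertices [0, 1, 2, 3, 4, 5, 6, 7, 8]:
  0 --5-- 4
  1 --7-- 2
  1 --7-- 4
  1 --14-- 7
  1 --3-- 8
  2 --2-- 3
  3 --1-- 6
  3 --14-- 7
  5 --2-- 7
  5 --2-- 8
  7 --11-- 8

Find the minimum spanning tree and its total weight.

Applying Kruskal's algorithm (sort edges by weight, add if no cycle):
  Add (3,6) w=1
  Add (2,3) w=2
  Add (5,7) w=2
  Add (5,8) w=2
  Add (1,8) w=3
  Add (0,4) w=5
  Add (1,4) w=7
  Add (1,2) w=7
  Skip (7,8) w=11 (creates cycle)
  Skip (1,7) w=14 (creates cycle)
  Skip (3,7) w=14 (creates cycle)
MST weight = 29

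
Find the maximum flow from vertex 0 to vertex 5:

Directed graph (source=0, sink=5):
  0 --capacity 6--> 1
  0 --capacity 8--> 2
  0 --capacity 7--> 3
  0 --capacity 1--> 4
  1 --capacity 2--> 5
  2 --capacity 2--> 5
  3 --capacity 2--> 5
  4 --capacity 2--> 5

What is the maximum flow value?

Computing max flow:
  Flow on (0->1): 2/6
  Flow on (0->2): 2/8
  Flow on (0->3): 2/7
  Flow on (0->4): 1/1
  Flow on (1->5): 2/2
  Flow on (2->5): 2/2
  Flow on (3->5): 2/2
  Flow on (4->5): 1/2
Maximum flow = 7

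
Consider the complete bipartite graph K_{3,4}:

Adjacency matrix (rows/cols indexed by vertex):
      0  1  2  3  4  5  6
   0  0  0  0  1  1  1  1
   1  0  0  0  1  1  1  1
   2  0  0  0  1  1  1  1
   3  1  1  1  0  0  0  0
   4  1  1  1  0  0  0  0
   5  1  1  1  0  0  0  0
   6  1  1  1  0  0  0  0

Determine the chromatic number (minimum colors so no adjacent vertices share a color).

K_{3,4} is bipartite: vertices split into two independent sets of size 3 and 4.
Color one set 0, the other 1. No adjacent vertices share a color.
Chromatic number = 2.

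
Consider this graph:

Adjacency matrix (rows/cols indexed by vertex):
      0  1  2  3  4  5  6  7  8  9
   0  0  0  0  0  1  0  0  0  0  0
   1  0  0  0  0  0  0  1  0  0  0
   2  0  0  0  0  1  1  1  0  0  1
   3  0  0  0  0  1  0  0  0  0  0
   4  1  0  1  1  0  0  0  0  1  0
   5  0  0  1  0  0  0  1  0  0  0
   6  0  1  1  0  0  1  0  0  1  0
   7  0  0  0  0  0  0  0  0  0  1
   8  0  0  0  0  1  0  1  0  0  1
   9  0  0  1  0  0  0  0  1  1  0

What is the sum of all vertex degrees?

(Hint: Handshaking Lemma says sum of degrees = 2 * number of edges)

Count edges: 12 edges.
By Handshaking Lemma: sum of degrees = 2 * 12 = 24.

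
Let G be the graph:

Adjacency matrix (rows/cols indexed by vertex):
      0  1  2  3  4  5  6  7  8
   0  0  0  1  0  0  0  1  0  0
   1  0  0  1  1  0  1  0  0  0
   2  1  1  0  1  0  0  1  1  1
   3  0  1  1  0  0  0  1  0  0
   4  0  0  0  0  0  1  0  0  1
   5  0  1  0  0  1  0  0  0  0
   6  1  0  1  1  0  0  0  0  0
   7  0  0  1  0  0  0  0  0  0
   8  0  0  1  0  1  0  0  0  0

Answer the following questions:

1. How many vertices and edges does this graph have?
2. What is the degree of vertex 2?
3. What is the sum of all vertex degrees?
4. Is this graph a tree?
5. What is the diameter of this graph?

Count: 9 vertices, 12 edges.
Vertex 2 has neighbors [0, 1, 3, 6, 7, 8], degree = 6.
Handshaking lemma: 2 * 12 = 24.
A tree on 9 vertices has 8 edges. This graph has 12 edges (4 extra). Not a tree.
Diameter (longest shortest path) = 3.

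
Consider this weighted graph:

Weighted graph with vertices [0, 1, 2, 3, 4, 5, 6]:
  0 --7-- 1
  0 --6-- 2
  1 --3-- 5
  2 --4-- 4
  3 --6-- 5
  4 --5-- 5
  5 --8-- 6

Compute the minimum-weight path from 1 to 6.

Using Dijkstra's algorithm from vertex 1:
Shortest path: 1 -> 5 -> 6
Total weight: 3 + 8 = 11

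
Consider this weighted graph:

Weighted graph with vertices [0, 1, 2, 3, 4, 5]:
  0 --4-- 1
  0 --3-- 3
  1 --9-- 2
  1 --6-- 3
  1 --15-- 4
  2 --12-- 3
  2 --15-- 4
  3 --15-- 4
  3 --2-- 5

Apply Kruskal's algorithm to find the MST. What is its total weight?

Applying Kruskal's algorithm (sort edges by weight, add if no cycle):
  Add (3,5) w=2
  Add (0,3) w=3
  Add (0,1) w=4
  Skip (1,3) w=6 (creates cycle)
  Add (1,2) w=9
  Skip (2,3) w=12 (creates cycle)
  Add (1,4) w=15
  Skip (2,4) w=15 (creates cycle)
  Skip (3,4) w=15 (creates cycle)
MST weight = 33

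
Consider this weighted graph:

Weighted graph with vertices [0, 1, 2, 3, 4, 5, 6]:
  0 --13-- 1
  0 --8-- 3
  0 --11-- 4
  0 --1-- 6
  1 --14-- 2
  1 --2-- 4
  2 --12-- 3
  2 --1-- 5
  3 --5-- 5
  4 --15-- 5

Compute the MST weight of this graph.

Applying Kruskal's algorithm (sort edges by weight, add if no cycle):
  Add (0,6) w=1
  Add (2,5) w=1
  Add (1,4) w=2
  Add (3,5) w=5
  Add (0,3) w=8
  Add (0,4) w=11
  Skip (2,3) w=12 (creates cycle)
  Skip (0,1) w=13 (creates cycle)
  Skip (1,2) w=14 (creates cycle)
  Skip (4,5) w=15 (creates cycle)
MST weight = 28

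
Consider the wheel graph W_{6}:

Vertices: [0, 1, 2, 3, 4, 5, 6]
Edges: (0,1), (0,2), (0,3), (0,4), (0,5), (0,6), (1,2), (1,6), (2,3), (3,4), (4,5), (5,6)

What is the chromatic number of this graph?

W_{6} = C_{6} plus a hub adjacent to every cycle vertex.
The outer cycle needs 2 colors (even cycle); the hub is adjacent to all of them so needs a fresh color.
Chromatic number = 2 + 1 = 3.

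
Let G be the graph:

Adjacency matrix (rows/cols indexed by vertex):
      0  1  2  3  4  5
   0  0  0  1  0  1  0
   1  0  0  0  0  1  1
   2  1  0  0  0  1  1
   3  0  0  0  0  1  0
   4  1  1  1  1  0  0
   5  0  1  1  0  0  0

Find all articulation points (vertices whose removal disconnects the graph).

An articulation point is a vertex whose removal disconnects the graph.
Articulation points: [4]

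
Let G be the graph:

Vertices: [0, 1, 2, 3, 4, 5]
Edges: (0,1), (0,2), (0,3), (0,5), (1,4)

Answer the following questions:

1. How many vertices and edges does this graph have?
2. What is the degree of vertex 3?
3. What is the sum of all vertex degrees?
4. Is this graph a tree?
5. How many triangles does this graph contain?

Count: 6 vertices, 5 edges.
Vertex 3 has neighbors [0], degree = 1.
Handshaking lemma: 2 * 5 = 10.
A graph is a tree iff it is connected and has exactly n-1 edges. This graph is connected (all 6 vertices in one component) and has 6-1 = 5 edges. It is a tree.
Number of triangles = 0.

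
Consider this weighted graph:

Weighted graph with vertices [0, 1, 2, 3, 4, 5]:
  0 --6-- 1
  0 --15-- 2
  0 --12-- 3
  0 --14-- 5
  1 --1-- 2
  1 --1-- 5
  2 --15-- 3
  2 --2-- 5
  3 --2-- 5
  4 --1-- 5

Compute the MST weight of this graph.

Applying Kruskal's algorithm (sort edges by weight, add if no cycle):
  Add (1,5) w=1
  Add (1,2) w=1
  Add (4,5) w=1
  Skip (2,5) w=2 (creates cycle)
  Add (3,5) w=2
  Add (0,1) w=6
  Skip (0,3) w=12 (creates cycle)
  Skip (0,5) w=14 (creates cycle)
  Skip (0,2) w=15 (creates cycle)
  Skip (2,3) w=15 (creates cycle)
MST weight = 11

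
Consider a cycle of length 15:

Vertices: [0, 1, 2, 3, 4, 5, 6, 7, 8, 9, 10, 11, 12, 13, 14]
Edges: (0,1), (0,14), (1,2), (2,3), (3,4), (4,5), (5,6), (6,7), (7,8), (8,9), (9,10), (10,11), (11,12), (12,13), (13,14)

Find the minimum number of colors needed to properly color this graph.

This is an odd cycle (C_15). Odd cycles are not bipartite (any 2-coloring forces two adjacent vertices to match), and 3 colors suffice.
Chromatic number = 3.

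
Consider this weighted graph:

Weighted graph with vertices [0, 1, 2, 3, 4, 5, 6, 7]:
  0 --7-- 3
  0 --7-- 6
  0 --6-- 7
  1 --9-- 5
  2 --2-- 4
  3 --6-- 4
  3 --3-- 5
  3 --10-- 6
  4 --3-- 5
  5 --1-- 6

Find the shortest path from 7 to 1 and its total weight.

Using Dijkstra's algorithm from vertex 7:
Shortest path: 7 -> 0 -> 6 -> 5 -> 1
Total weight: 6 + 7 + 1 + 9 = 23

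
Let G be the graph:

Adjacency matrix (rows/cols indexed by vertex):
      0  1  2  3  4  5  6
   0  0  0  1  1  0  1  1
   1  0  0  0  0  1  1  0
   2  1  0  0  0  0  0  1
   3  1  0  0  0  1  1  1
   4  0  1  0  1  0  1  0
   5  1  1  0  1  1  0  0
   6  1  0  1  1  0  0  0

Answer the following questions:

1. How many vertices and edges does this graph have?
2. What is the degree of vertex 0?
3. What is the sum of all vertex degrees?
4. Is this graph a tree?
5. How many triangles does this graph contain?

Count: 7 vertices, 11 edges.
Vertex 0 has neighbors [2, 3, 5, 6], degree = 4.
Handshaking lemma: 2 * 11 = 22.
A tree on 7 vertices has 6 edges. This graph has 11 edges (5 extra). Not a tree.
Number of triangles = 5.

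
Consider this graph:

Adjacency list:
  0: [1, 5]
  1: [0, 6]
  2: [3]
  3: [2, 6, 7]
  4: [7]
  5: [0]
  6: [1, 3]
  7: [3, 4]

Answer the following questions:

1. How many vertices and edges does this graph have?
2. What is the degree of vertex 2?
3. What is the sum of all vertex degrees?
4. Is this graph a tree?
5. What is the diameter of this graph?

Count: 8 vertices, 7 edges.
Vertex 2 has neighbors [3], degree = 1.
Handshaking lemma: 2 * 7 = 14.
A graph is a tree iff it is connected and has exactly n-1 edges. This graph is connected (all 8 vertices in one component) and has 8-1 = 7 edges. It is a tree.
Diameter (longest shortest path) = 6.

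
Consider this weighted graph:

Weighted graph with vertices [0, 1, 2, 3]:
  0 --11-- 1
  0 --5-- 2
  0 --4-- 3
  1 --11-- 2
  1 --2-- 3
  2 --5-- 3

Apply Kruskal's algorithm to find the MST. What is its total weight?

Applying Kruskal's algorithm (sort edges by weight, add if no cycle):
  Add (1,3) w=2
  Add (0,3) w=4
  Add (0,2) w=5
  Skip (2,3) w=5 (creates cycle)
  Skip (0,1) w=11 (creates cycle)
  Skip (1,2) w=11 (creates cycle)
MST weight = 11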